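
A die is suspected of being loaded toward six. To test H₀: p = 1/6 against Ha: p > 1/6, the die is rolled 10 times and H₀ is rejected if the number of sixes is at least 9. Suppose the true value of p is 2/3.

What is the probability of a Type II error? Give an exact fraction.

17635/19683

β = P(fail to reject H₀ | Ha true) = P(S ≤ 8 | p = 2/3), S ~ Binomial(10, 2/3).
Equivalently, β = 1 − P(S ≥ 9) = 17635/19683.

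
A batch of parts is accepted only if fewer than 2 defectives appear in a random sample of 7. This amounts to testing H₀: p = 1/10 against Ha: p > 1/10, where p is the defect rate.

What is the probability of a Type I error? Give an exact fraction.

93559/625000

α = P(reject H₀ | H₀ true) = P(Y ≥ 2 | p = 1/10), Y ~ Binomial(7, 1/10).
Computing the lower-tail complement: 1 − 531441/625000 = 93559/625000.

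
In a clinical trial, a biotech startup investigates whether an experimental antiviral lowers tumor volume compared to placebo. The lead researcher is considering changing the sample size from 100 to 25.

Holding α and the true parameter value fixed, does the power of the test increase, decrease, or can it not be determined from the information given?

It decreases.

Reducing n widens both sampling distributions, so the test has less ability to distinguish Ha from H₀.
Since power = 1 − β and β increases, power decreases.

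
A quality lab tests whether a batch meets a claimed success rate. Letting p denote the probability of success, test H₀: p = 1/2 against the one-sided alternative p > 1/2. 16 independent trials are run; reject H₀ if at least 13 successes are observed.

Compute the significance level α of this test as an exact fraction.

697/65536

The Type I error probability is α = P(S ≥ 13) computed under H₀, where S ~ Binomial(16, 1/2).
P(S ≥ 13) = [C(16,13) + C(16,14) + C(16,15) + C(16,16)] / 2^16 = (560 + 120 + 16 + 1) / 65536 = 697/65536.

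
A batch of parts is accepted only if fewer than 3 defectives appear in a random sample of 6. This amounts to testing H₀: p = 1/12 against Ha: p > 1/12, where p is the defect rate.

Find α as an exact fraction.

Under H₀, X ~ Binomial(6, 1/12); the Type I error rate is P(X ≥ 3).
α = 1 − P(X ≤ 2) = 1 − 1478741/1492992 = 14251/1492992.

14251/1492992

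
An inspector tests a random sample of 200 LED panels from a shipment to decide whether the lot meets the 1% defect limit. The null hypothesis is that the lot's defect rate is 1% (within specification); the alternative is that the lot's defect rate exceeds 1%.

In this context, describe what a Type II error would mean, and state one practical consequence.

A Type II error would mean concluding that the lot's defect rate is 1% (within specification) (or at least failing to establish that the lot's defect rate exceeds 1%) when in fact the lot's defect rate exceeds 1%. Consequence: customers receive LED panels with an unacceptably high defect rate.

A Type II error is failing to reject H₀ when H₀ is false.
Here that means accepting the lot and shipping it when actually the lot's defect rate exceeds 1%.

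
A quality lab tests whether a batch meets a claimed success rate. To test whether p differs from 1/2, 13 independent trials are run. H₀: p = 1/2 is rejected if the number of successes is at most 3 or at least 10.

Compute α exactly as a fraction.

189/2048

Under H₀, X ~ Binomial(13, 1/2); α is the probability of landing in either tail, P(X ≤ 3) + P(X ≥ 10).
By symmetry, α = 2·P(X ≤ 3) = 2·(1 + 13 + 78 + 286)/8192 = 756/8192 = 189/2048.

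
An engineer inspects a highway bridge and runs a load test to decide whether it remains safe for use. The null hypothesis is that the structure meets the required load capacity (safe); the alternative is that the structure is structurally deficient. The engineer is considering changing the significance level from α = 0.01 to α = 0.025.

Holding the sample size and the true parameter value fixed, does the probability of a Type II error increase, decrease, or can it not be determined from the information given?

It decreases.

Relaxing α lowers the evidence threshold; under Ha, outcomes that previously fell short now trigger rejection.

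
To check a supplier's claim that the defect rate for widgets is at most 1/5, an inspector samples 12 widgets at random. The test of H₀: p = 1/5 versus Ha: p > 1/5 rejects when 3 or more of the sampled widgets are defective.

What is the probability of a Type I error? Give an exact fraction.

21565149/48828125

The significance level is the probability, assuming p = 1/5, of seeing 3 or more defectives in 12 draws.
α = 1 − P(Y ≤ 2) = 1 − 27262976/48828125 = 21565149/48828125.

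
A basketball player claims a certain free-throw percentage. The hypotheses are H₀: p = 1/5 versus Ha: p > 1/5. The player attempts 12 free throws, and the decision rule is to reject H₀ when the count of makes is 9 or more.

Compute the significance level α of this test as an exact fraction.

3037/48828125

The Type I error probability is α = P(K ≥ 9) computed under H₀, where K ~ Binomial(12, 1/5).
P(K ≥ 9) = Σ_{j=9}^{12} C(12,j)·(1/5)^j·(4/5)^{12-j} = 3037/48828125.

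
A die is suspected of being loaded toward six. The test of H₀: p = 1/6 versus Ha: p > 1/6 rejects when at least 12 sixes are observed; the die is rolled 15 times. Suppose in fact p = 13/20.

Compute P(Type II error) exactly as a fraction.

β = P(fail to reject H₀ | Ha true) = P(Y ≤ 11 | p = 13/20), Y ~ Binomial(15, 13/20).
Summing C(15,j)·(13/20)^j·(7/20)^{15-j} for j = 0..11 gives 6777270377107586237/8192000000000000000.

6777270377107586237/8192000000000000000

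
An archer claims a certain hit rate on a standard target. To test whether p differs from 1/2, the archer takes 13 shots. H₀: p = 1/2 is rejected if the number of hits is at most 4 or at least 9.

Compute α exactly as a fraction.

The significance level is the null-hypothesis probability of the rejection region {≤4} ∪ {≥9}.
The two tails are symmetric, so α = 2·(1 + 13 + 78 + 286 + 715)/2^13 = 2186/8192 = 1093/4096.

1093/4096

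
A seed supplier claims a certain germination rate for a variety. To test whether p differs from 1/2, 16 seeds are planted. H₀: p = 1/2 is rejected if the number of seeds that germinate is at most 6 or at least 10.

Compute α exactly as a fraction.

14893/32768

The significance level is the null-hypothesis probability of the rejection region {≤6} ∪ {≥10}.
By symmetry, α = 2·P(X ≤ 6) = 2·(1 + 16 + 120 + 560 + 1820 + 4368 + 8008)/65536 = 29786/65536 = 14893/32768.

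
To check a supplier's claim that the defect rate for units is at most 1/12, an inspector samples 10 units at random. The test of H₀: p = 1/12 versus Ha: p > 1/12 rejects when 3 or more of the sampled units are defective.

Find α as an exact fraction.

229526089/5159780352

Under H₀, S ~ Binomial(10, 1/12); the Type I error rate is P(S ≥ 3).
Computing the lower-tail complement: 1 − 4930254263/5159780352 = 229526089/5159780352.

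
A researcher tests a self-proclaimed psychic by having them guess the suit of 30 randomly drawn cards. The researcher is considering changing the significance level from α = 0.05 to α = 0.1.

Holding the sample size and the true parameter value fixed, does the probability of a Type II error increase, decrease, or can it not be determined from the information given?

A larger α widens the rejection region, so when the alternative is true more outcomes lead to rejection — failing to reject becomes less likely.

It decreases.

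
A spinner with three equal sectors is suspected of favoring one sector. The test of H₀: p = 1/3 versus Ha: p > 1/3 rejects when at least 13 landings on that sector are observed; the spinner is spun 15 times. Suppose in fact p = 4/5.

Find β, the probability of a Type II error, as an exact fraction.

18370873741/30517578125

β = P(fail to reject H₀ | Ha true) = P(Y ≤ 12 | p = 4/5), Y ~ Binomial(15, 4/5).
Adding the binomial probabilities P(Y=0)+…+P(Y=12) at p = 4/5 gives 18370873741/30517578125.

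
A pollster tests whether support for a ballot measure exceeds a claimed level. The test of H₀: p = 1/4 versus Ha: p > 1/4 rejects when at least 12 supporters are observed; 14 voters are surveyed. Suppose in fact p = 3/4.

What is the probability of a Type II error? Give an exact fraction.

β = P(fail to reject H₀ | Ha true) = P(K ≤ 11 | p = 3/4), K ~ Binomial(14, 3/4).
Summing C(14,j)·(3/4)^j·(1/4)^{14-j} for j = 0..11 gives 96485417/134217728.

96485417/134217728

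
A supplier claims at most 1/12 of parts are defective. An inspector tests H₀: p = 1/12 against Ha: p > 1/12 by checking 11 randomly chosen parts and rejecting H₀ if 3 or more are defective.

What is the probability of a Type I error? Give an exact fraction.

1581403943/27518828544

Under H₀, K ~ Binomial(11, 1/12); the Type I error rate is P(K ≥ 3).
α = 1 − P(K ≤ 2) = 1 − 25937424601/27518828544 = 1581403943/27518828544.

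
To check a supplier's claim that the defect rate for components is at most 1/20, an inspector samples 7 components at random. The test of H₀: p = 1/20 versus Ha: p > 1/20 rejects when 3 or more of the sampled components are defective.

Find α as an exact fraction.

The significance level is the probability, assuming p = 1/20, of seeing 3 or more defectives in 7 draws.
Via the complement, α = 1 − Σ_{j=0}^{2} C(7,j)(1/20)^j(19/20)^{7-j} = 961803/256000000.

961803/256000000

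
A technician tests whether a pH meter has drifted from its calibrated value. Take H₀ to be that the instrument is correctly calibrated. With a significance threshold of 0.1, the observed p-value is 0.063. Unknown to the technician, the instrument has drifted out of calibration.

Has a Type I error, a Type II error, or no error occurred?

Since p = 0.063 < α = 0.1, H₀ is rejected.
H₀ is false (actually the instrument has drifted out of calibration).
The decision matches the true state — no error.

No error (correct decision).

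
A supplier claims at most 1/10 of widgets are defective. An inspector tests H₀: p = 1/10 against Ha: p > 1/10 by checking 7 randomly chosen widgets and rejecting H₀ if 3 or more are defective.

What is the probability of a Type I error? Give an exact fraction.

51383/2000000

Under H₀, S ~ Binomial(7, 1/10); the Type I error rate is P(S ≥ 3).
Computing the lower-tail complement: 1 − 1948617/2000000 = 51383/2000000.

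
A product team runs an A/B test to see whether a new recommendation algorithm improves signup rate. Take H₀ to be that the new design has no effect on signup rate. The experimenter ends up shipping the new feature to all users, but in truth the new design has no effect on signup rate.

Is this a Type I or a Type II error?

Type I error

'Shipping the new feature to all users' corresponds to rejecting H₀.
H₀ was rejected but H₀ is true — a Type I error (false positive).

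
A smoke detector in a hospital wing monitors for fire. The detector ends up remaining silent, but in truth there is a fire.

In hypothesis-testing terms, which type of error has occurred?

Type II error

The null hypothesis here is that there is no fire.
'Remaining silent' corresponds to failing to reject H₀.
H₀ was not rejected but H₀ is false — a Type II error (false negative).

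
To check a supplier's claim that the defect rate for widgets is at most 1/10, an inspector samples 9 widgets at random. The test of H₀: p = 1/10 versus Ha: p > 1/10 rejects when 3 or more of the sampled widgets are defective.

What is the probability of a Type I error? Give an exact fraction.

Under H₀, S ~ Binomial(9, 1/10); the Type I error rate is P(S ≥ 3).
Computing the lower-tail complement: 1 − 473513931/500000000 = 26486069/500000000.

26486069/500000000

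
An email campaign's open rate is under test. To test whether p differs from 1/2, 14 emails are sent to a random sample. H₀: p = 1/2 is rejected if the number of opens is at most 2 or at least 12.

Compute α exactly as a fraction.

Under H₀, Y ~ Binomial(14, 1/2); α is the probability of landing in either tail, P(Y ≤ 2) + P(Y ≥ 12).
Each tail has probability (1 + 14 + 91)/16384; doubling gives α = 212/16384 = 53/4096.

53/4096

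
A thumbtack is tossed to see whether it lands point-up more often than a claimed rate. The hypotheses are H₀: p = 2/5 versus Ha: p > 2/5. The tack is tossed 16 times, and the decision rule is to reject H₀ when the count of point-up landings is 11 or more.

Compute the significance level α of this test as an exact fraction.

2920824832/152587890625

α = P(reject H₀ | H₀ true) = P(X ≥ 11 | p = 2/5), with X ~ Binomial(16, 2/5).
Summing C(16,j)(2/5)^j(3/5)^{16−j} for j = 11,…,16 gives 2920824832/152587890625.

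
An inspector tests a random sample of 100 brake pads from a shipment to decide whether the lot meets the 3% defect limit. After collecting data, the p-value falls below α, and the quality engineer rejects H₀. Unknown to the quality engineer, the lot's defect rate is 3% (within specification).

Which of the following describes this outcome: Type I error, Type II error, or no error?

The conventional null hypothesis here is that the lot's defect rate is 3% (within specification).
H₀ was rejected, but H₀ is actually true.
Rejecting a true null hypothesis is a Type I error (false positive).

Type I error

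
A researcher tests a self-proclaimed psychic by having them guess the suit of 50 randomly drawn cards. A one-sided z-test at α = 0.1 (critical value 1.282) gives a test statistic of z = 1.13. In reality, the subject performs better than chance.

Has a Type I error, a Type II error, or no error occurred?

The conventional null hypothesis is that the subject is guessing at random (p = 1/4).
Since z = 1.13 ≤ z* = 1.282, H₀ is not rejected.
H₀ is false (actually the subject performs better than chance).
Failing to reject a false H₀ is a Type II error.

Type II error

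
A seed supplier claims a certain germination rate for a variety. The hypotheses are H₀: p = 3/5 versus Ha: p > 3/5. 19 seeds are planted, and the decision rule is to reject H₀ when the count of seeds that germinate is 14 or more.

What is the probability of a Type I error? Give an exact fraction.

Under H₀, X ~ Binomial(19, 3/5), and α = P(X ≥ 14).
Adding the binomial terms for j = 14 through 19 with p = 3/5 yields 3107499742269/19073486328125.

3107499742269/19073486328125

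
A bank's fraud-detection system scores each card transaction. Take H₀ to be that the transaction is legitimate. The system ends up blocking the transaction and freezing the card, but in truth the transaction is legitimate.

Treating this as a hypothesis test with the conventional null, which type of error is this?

Type I error

'Blocking the transaction and freezing the card' corresponds to rejecting H₀.
H₀ was rejected but H₀ is true — a Type I error (false positive).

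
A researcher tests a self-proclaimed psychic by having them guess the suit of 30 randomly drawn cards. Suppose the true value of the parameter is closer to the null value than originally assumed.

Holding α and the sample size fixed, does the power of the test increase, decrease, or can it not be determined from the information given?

It decreases.

A smaller true effect puts the Ha sampling distribution closer to H₀, so more of it falls in the non-rejection region.
Since power = 1 − β and β increases, power decreases.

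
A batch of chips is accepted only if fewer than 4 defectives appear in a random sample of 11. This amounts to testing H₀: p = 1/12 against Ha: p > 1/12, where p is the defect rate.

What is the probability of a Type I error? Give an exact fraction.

Under H₀, S ~ Binomial(11, 1/12); the Type I error rate is P(S ≥ 4).
Via the complement, α = 1 − Σ_{j=0}^{3} C(11,j)(1/12)^j(11/12)^{11-j} = 305362129/30958682112.

305362129/30958682112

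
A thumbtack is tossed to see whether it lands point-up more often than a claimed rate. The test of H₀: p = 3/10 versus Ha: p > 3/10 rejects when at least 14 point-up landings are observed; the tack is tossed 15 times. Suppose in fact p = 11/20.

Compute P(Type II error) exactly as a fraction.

16356278262148423407/16384000000000000000

β = P(fail to reject H₀ | Ha true) = P(X ≤ 13 | p = 11/20), X ~ Binomial(15, 11/20).
Summing C(15,j)·(11/20)^j·(9/20)^{15-j} for j = 0..13 gives 16356278262148423407/16384000000000000000.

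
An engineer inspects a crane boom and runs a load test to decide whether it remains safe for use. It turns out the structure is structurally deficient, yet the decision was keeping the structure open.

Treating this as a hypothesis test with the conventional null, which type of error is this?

Type II error

The null hypothesis here is that the structure meets the required load capacity (safe).
'Keeping the structure open' corresponds to failing to reject H₀.
H₀ was not rejected but H₀ is false — a Type II error (false negative).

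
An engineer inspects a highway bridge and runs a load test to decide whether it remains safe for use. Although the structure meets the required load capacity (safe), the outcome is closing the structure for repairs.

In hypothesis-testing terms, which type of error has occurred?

Type I error

The null hypothesis here is that the structure meets the required load capacity (safe).
'Closing the structure for repairs' corresponds to rejecting H₀.
H₀ was rejected but H₀ is true — a Type I error (false positive).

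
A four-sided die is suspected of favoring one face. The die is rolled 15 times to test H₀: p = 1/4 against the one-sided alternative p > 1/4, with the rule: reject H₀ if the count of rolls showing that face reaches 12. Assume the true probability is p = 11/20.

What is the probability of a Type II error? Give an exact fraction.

7844484964274060391/8192000000000000000

Under the alternative p = 11/20, Y ~ Binomial(15, 11/20); β is the probability the test does not reject, P(Y < 12).
Summing C(15,j)·(11/20)^j·(9/20)^{15-j} for j = 0..11 gives 7844484964274060391/8192000000000000000.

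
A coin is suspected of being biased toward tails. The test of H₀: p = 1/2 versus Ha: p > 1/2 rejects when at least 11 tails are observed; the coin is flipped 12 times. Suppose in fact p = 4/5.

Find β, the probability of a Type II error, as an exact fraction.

177031761/244140625

β = P(fail to reject H₀ | Ha true) = P(K ≤ 10 | p = 4/5), K ~ Binomial(12, 4/5).
Summing C(12,j)·(4/5)^j·(1/5)^{12-j} for j = 0..10 gives 177031761/244140625.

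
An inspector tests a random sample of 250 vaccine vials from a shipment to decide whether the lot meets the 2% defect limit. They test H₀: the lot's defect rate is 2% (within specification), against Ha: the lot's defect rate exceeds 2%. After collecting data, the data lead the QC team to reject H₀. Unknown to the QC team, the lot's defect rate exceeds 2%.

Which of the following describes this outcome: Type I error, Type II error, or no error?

No error (correct decision).

The test rejected a false H₀ — the decision matches the true state.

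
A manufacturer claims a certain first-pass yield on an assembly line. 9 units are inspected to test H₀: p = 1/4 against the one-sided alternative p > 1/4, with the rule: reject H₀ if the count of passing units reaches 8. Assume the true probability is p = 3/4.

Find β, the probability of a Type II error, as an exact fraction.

45853/65536

β = P(fail to reject H₀ | Ha true) = P(K ≤ 7 | p = 3/4), K ~ Binomial(9, 3/4).
Adding the binomial probabilities P(K=0)+…+P(K=7) at p = 3/4 gives 45853/65536.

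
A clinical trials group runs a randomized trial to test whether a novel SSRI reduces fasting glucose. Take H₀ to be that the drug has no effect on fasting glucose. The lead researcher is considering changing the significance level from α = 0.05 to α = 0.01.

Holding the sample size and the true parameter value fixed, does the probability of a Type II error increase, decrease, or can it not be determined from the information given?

Lowering α raises the bar for rejection; under Ha, the test now fails to reject on outcomes it previously would have rejected.

It increases.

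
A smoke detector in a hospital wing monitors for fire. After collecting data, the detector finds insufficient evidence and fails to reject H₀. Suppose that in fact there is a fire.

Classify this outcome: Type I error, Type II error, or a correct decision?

Type II error

The conventional null hypothesis here is that there is no fire.
H₀ was not rejected, but H₀ is actually false.
Failing to reject a false null hypothesis is a Type II error (false negative).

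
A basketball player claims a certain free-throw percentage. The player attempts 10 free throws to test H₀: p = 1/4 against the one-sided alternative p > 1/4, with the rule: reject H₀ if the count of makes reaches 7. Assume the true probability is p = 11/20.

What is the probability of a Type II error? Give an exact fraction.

1878942860721/2560000000000

A Type II error is failing to reject when Ha holds: with p = 11/20, β = P(Y ≤ 6).
Equivalently, β = 1 − P(Y ≥ 7) = 1878942860721/2560000000000.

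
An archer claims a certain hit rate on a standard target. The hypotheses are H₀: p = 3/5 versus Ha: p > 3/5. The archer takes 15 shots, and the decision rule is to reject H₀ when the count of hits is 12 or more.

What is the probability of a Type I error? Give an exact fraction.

2761898877/30517578125

The Type I error probability is α = P(K ≥ 12) computed under H₀, where K ~ Binomial(15, 3/5).
P(K ≥ 12) = Σ_{j=12}^{15} C(15,j)·(3/5)^j·(2/5)^{15-j} = 2761898877/30517578125.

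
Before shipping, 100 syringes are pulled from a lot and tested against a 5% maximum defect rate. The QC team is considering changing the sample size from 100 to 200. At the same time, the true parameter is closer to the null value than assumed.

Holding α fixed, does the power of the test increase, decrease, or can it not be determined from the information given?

Cannot be determined from the information given.

The first change alone would make β decrease; the second alone would make β increase. Which effect dominates depends on the magnitudes, which are not given.
Since power = 1 − β, the effect on power is likewise indeterminate.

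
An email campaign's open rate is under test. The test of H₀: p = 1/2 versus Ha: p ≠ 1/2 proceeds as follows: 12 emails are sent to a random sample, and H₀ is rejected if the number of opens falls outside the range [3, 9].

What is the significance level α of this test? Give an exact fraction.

Under H₀, Y ~ Binomial(12, 1/2); α is the probability of landing in either tail, P(Y ≤ 2) + P(Y ≥ 10).
By symmetry, α = 2·P(Y ≤ 2) = 2·(1 + 12 + 66)/4096 = 158/4096 = 79/2048.

79/2048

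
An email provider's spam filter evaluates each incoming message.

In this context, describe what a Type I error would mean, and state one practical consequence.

With the conventional null hypothesis that the message is legitimate (not spam):
A Type I error is rejecting H₀ when H₀ is true.
Here that means sending the message to the spam folder when actually the message is legitimate (not spam).

A Type I error would mean concluding that the message is spam when in fact the message is legitimate (not spam). Consequence: a legitimate email — possibly an important one — is hidden in the spam folder.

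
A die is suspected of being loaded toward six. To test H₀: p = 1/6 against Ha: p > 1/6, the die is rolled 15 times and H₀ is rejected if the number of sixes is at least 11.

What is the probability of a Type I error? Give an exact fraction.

Under H₀, K ~ Binomial(15, 1/6), and α = P(K ≥ 11).
P(K ≥ 11) = Σ_{j=11}^{15} C(15,j)·(1/6)^j·(5/6)^{15-j} = 912701/470184984576.

912701/470184984576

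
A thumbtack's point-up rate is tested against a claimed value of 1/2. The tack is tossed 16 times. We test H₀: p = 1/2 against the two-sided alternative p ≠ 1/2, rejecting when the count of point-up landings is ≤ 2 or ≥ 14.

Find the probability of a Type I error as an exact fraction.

Under H₀, X ~ Binomial(16, 1/2); α is the probability of landing in either tail, P(X ≤ 2) + P(X ≥ 14).
Each tail has probability (1 + 16 + 120)/65536; doubling gives α = 274/65536 = 137/32768.

137/32768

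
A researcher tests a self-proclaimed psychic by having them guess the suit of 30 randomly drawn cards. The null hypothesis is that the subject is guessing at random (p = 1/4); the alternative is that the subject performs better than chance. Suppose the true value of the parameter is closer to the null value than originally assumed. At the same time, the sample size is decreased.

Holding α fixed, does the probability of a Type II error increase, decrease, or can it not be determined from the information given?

A smaller departure from H₀ means the test statistic under Ha is distributed closer to where it would be under H₀; rejection becomes less likely. With less data the test statistic is noisier; under Ha, more outcomes land inside the acceptance region. Both changes push β in the same direction.

It increases.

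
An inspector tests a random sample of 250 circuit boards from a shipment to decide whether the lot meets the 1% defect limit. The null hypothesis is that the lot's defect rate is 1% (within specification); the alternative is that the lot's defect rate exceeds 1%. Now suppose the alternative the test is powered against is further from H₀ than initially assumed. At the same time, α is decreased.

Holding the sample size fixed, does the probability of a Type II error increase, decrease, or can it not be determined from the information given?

The first change alone would make β decrease; the second alone would make β increase. Which effect dominates depends on the magnitudes, which are not given.

Cannot be determined from the information given.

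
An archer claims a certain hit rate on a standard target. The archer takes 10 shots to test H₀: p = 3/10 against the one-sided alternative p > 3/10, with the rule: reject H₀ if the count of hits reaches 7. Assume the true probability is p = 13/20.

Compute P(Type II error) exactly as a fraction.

A Type II error is failing to reject when Ha holds: with p = 13/20, β = P(K ≤ 6).
Equivalently, β = 1 − P(K ≥ 7) = 1244602838129/2560000000000.

1244602838129/2560000000000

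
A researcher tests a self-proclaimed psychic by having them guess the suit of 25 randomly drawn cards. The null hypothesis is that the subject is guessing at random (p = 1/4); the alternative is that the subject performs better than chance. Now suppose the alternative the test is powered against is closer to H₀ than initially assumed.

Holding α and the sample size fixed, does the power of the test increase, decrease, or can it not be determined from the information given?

It decreases.

A smaller departure from H₀ means the test statistic under Ha is distributed closer to where it would be under H₀; rejection becomes less likely.
Since power = 1 − β and β increases, power decreases.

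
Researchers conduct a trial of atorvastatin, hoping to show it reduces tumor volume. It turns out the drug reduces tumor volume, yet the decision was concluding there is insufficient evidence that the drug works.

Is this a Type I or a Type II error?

The null hypothesis here is that the drug has no effect on tumor volume.
'Concluding there is insufficient evidence that the drug works' corresponds to failing to reject H₀.
H₀ was not rejected but H₀ is false — a Type II error (false negative).

Type II error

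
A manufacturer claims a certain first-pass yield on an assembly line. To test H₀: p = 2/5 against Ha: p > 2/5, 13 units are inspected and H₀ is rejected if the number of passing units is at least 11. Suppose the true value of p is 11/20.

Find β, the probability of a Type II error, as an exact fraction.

Under the alternative p = 11/20, S ~ Binomial(13, 11/20); β is the probability the test does not reject, P(S < 11).
Adding the binomial probabilities P(S=0)+…+P(S=10) at p = 11/20 gives 39857841016429707/40960000000000000.

39857841016429707/40960000000000000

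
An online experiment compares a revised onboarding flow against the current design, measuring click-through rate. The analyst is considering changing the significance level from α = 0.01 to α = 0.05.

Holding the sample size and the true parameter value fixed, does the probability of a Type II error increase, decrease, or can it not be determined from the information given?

It decreases.

With a larger α the critical value moves toward the center, so more of the Ha sampling distribution lies in the rejection region.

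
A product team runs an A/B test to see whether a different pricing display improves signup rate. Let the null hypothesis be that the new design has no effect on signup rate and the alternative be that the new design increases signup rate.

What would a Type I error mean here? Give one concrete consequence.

A Type I error is rejecting H₀ when H₀ is true.
Here that means shipping the new feature to all users when actually the new design has no effect on signup rate.

A Type I error would mean concluding that the new design increases signup rate when in fact the new design has no effect on signup rate. Consequence: engineering effort is spent shipping a change that doesn't actually help.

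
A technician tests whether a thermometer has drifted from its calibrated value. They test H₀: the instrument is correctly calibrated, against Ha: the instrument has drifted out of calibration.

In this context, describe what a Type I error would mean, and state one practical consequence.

A Type I error would mean concluding that the instrument has drifted out of calibration when in fact the instrument is correctly calibrated. Consequence: a properly working instrument is taken offline unnecessarily.

A Type I error is rejecting H₀ when H₀ is true.
Here that means pulling the instrument for recalibration when actually the instrument is correctly calibrated.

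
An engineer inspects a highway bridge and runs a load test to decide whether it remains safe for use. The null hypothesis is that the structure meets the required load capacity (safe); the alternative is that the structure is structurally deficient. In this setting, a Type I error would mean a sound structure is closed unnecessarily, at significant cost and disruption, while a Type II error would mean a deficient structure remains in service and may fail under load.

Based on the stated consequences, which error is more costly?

The Type II consequence (a deficient structure remains in service and may fail under load) is more severe than the Type I consequence (a sound structure is closed unnecessarily, at significant cost and disruption).

Type II error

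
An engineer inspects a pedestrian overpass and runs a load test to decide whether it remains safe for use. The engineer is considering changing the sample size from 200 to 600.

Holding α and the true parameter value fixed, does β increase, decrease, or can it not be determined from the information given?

A larger sample reduces the standard error, pulling the sampling distribution under Ha further from the non-rejection region.

It decreases.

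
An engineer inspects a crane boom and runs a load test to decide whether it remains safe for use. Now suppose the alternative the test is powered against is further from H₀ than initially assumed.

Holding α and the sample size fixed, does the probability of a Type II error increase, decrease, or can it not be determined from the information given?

A bigger departure from H₀ is easier for the test to detect, so it fails to reject less often.

It decreases.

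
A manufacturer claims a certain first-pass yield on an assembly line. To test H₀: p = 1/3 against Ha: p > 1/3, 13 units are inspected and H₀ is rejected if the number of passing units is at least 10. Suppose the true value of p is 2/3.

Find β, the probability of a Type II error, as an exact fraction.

Under the alternative p = 2/3, X ~ Binomial(13, 2/3); β is the probability the test does not reject, P(X < 10).
Adding the binomial probabilities P(X=0)+…+P(X=9) at p = 2/3 gives 1080275/1594323.

1080275/1594323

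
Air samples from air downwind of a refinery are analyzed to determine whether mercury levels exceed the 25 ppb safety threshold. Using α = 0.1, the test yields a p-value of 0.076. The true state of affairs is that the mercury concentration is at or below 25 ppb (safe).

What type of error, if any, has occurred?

The conventional null hypothesis is that the mercury concentration is at or below 25 ppb (safe).
Since p = 0.076 < α = 0.1, H₀ is rejected.
H₀ is true (actually the mercury concentration is at or below 25 ppb (safe)).
Rejecting a true H₀ is a Type I error.

Type I error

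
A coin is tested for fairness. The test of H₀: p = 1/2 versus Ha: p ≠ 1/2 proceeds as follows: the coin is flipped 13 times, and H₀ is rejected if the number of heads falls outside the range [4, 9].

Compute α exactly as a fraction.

The significance level is the null-hypothesis probability of the rejection region {≤3} ∪ {≥10}.
Each tail has probability (1 + 13 + 78 + 286)/8192; doubling gives α = 756/8192 = 189/2048.

189/2048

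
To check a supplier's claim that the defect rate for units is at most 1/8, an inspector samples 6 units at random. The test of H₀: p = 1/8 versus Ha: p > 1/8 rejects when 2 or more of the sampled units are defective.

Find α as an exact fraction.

43653/262144

Under H₀, Y ~ Binomial(6, 1/8); the Type I error rate is P(Y ≥ 2).
α = 1 − P(Y ≤ 1) = 1 − 218491/262144 = 43653/262144.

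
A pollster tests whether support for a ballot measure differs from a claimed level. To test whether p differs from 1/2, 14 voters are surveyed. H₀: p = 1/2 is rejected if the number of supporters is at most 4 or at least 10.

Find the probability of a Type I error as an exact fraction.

1471/8192

Under H₀, X ~ Binomial(14, 1/2); α is the probability of landing in either tail, P(X ≤ 4) + P(X ≥ 10).
The two tails are symmetric, so α = 2·(1 + 14 + 91 + 364 + 1001)/2^14 = 2942/16384 = 1471/8192.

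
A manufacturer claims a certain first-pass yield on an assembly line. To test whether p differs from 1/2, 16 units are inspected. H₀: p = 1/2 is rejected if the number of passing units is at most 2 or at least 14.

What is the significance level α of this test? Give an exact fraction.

137/32768

α = P(S ≤ 2 or S ≥ 14 | p = 1/2), S ~ Binomial(16, 1/2).
By symmetry, α = 2·P(S ≤ 2) = 2·(1 + 16 + 120)/65536 = 274/65536 = 137/32768.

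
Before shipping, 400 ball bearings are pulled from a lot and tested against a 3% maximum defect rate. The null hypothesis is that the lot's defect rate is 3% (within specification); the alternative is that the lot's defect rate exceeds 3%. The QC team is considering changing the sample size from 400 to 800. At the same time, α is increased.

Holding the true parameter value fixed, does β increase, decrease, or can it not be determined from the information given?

A larger sample reduces the standard error, pulling the sampling distribution under Ha further from the non-rejection region. Relaxing α lowers the evidence threshold; under Ha, outcomes that previously fell short now trigger rejection. Both changes push β in the same direction.

It decreases.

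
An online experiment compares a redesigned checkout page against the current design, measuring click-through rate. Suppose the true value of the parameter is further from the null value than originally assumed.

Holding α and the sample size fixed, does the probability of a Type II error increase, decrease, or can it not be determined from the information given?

A bigger departure from H₀ is easier for the test to detect, so it fails to reject less often.

It decreases.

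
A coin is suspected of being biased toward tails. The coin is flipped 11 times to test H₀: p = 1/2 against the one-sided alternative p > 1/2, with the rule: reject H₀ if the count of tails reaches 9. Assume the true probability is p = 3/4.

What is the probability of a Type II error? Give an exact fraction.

2285053/4194304

β = P(fail to reject H₀ | Ha true) = P(Y ≤ 8 | p = 3/4), Y ~ Binomial(11, 3/4).
Adding the binomial probabilities P(Y=0)+…+P(Y=8) at p = 3/4 gives 2285053/4194304.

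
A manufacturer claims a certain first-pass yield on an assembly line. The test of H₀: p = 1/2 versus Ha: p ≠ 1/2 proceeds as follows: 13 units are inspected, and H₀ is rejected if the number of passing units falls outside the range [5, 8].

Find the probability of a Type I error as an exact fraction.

1093/4096

The significance level is the null-hypothesis probability of the rejection region {≤4} ∪ {≥9}.
By symmetry, α = 2·P(X ≤ 4) = 2·(1 + 13 + 78 + 286 + 715)/8192 = 2186/8192 = 1093/4096.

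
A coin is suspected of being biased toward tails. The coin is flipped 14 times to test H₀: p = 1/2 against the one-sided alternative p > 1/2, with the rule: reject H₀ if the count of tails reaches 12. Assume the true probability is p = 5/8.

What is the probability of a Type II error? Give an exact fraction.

Under the alternative p = 5/8, K ~ Binomial(14, 5/8); β is the probability the test does not reject, P(K < 12).
Equivalently, β = 1 − P(K ≥ 12) = 2070361146177/2199023255552.

2070361146177/2199023255552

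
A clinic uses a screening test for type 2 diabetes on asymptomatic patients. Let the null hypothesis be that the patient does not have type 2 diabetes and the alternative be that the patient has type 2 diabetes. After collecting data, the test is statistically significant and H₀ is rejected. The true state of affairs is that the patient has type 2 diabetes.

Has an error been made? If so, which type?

The test rejected a false H₀ — the decision matches the true state.

Neither — the decision is correct.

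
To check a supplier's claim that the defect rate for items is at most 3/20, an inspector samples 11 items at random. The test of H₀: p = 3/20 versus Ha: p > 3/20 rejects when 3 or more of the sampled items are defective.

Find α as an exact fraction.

Under H₀, S ~ Binomial(11, 3/20); the Type I error rate is P(S ≥ 3).
Computing the lower-tail complement: 1 − 31900138777693/40960000000000 = 9059861222307/40960000000000.

9059861222307/40960000000000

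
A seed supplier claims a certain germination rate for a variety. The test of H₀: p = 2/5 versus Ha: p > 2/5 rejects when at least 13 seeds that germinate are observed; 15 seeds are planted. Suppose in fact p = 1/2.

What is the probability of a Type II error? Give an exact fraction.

Under the alternative p = 1/2, Y ~ Binomial(15, 1/2); β is the probability the test does not reject, P(Y < 13).
Adding the binomial probabilities P(Y=0)+…+P(Y=12) at p = 1/2 gives 32647/32768.

32647/32768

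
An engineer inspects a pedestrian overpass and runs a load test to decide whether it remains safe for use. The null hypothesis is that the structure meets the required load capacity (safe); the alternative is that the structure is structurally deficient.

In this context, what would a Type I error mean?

A Type I error is rejecting H₀ when H₀ is true.
Here that means closing the structure for repairs when actually the structure meets the required load capacity (safe).

A Type I error would mean concluding that the structure is structurally deficient when in fact the structure meets the required load capacity (safe).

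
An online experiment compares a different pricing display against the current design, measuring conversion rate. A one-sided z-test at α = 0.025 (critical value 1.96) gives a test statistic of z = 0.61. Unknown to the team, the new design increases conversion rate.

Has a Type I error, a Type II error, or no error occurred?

The conventional null hypothesis is that the new design has no effect on conversion rate.
Since z = 0.61 ≤ z* = 1.96, H₀ is not rejected.
H₀ is false (actually the new design increases conversion rate).
Failing to reject a false H₀ is a Type II error.

Type II error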